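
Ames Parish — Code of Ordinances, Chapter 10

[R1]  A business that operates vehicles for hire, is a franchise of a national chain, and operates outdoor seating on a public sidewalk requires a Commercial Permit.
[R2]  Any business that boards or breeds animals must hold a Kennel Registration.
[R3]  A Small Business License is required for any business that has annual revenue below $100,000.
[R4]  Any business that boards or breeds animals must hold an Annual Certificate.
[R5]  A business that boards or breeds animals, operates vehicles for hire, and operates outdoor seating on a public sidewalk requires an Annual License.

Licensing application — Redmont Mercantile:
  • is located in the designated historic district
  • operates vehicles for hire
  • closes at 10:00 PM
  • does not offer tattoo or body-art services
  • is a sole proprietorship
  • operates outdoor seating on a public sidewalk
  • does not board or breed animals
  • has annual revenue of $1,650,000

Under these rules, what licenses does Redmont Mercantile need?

None

[R1] operates vehicles for hire; is a sole proprietorship (not: is a franchise of a national chain); operates outdoor seating on a public sidewalk → Commercial Permit not required.
[R2] does not board or breed animals → Kennel Registration not required.
[R3] revenue $1,650,000 ≥ $100,000 → Small Business License not required.
[R4] does not board or breed animals → Annual Certificate not required.
[R5] does not board or breed animals; operates vehicles for hire; operates outdoor seating on a public sidewalk → Annual License not required.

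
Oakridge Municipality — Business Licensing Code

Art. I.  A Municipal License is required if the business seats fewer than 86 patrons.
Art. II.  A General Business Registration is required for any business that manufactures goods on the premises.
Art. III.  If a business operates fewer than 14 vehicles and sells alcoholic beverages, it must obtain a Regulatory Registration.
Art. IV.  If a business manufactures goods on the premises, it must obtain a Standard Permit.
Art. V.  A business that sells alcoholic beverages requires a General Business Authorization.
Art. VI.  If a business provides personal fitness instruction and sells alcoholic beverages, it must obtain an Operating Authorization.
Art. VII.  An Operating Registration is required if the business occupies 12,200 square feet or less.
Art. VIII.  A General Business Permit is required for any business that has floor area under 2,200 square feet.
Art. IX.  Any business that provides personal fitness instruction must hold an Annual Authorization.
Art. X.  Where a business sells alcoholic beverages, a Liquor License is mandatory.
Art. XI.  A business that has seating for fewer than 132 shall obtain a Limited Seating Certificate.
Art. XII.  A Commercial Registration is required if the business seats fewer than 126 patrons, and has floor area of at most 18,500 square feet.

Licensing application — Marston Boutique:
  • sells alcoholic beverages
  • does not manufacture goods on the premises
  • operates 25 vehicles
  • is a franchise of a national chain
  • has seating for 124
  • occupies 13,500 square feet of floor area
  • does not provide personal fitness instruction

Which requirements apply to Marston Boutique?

Art. I. seating 124 ≥ 86 → Municipal License not required.
Art. II. does not manufacture goods on the premises → General Business Registration not required.
Art. III. vehicles 25 ≥ 14; sells alcoholic beverages → Regulatory Registration not required.
Art. IV. does not manufacture goods on the premises → Standard Permit not required.
Art. V. sells alcoholic beverages → General Business Authorization required.
Art. VI. does not provide personal fitness instruction; sells alcoholic beverages → Operating Authorization not required.
Art. VII. floor area 13,500 square feet > 12,200 square feet → Operating Registration not required.
Art. VIII. floor area 13,500 square feet ≥ 2,200 square feet → General Business Permit not required.
Art. IX. does not provide personal fitness instruction → Annual Authorization not required.
Art. X. sells alcoholic beverages → Liquor License required.
Art. XI. seating 124 < 132 → Limited Seating Certificate required.
Art. XII. seating 124 < 126; floor area 13,500 square feet ≤ 18,500 square feet → Commercial Registration required.

Commercial Registration, General Business Authorization, Limited Seating Certificate, Liquor License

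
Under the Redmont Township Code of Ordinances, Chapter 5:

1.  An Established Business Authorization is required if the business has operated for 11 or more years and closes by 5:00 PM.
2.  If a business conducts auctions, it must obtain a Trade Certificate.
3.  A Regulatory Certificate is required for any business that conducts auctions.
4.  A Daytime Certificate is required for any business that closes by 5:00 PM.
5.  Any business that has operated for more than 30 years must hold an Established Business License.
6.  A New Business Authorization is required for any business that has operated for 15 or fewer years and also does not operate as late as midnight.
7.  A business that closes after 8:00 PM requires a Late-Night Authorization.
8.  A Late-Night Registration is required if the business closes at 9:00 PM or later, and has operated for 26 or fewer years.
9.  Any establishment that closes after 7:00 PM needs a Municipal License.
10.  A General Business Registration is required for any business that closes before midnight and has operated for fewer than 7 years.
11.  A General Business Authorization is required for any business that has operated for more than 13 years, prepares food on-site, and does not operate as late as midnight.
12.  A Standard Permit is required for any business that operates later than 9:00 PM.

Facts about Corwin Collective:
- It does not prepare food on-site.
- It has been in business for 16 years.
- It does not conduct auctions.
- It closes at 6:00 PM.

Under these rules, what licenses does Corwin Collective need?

1. years in business 16 ≥ 11; closes 6:00 PM, after 5:00 PM → Established Business Authorization not required.
2. does not conduct auctions → Trade Certificate not required.
3. does not conduct auctions → Regulatory Certificate not required.
4. closes 6:00 PM, after 5:00 PM → Daytime Certificate not required.
5. years in business 16 ≤ 30 → Established Business License not required.
6. years in business 16 > 15; closes 6:00 PM, at/before midnight → New Business Authorization not required.
7. closes 6:00 PM, at/before 8:00 PM → Late-Night Authorization not required.
8. closes 6:00 PM, at/before 9:00 PM; years in business 16 ≤ 26 → Late-Night Registration not required.
9. closes 6:00 PM, at/before 7:00 PM → Municipal License not required.
10. closes 6:00 PM, at/before midnight; years in business 16 ≥ 7 → General Business Registration not required.
11. years in business 16 > 13; does not prepare food on-site; closes 6:00 PM, at/before midnight → General Business Authorization not required.
12. closes 6:00 PM, at/before 9:00 PM → Standard Permit not required.

None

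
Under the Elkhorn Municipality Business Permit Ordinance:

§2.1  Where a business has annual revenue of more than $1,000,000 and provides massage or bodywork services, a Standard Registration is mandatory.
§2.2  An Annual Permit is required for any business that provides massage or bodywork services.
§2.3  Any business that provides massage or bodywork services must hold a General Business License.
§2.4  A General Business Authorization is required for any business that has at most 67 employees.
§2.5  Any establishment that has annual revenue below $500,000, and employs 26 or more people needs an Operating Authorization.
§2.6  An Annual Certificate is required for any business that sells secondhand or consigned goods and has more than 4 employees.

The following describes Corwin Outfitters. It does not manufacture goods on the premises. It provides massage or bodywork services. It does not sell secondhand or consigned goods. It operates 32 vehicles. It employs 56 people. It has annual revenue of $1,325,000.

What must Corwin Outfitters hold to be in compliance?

Annual Permit, General Business Authorization, General Business License, Standard Registration

§2.1 revenue $1,325,000 > $1,000,000; provides massage or bodywork services → Standard Registration required.
§2.2 provides massage or bodywork services → Annual Permit required.
§2.3 provides massage or bodywork services → General Business License required.
§2.4 employees 56 ≤ 67 → General Business Authorization required.
§2.5 revenue $1,325,000 ≥ $500,000; employees 56 ≥ 26 → Operating Authorization not required.
§2.6 does not sell secondhand or consigned goods; employees 56 > 4 → Annual Certificate not required.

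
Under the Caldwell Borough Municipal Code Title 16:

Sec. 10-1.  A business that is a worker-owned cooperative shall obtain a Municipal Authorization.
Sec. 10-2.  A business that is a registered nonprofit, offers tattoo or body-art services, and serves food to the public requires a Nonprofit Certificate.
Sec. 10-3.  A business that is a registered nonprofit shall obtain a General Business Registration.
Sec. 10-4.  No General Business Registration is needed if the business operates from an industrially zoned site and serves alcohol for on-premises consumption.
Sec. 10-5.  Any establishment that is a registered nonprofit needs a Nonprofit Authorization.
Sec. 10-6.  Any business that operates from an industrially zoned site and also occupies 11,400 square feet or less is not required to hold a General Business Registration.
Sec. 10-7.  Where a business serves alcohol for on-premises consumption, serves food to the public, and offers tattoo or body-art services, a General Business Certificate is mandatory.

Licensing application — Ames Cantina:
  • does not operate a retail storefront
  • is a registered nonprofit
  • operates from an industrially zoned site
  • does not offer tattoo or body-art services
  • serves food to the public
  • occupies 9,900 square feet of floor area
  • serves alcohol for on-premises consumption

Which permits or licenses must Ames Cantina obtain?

Nonprofit Authorization

Sec. 10-1. is a registered nonprofit (not: is a worker-owned cooperative) → Municipal Authorization not required.
Sec. 10-2. is a registered nonprofit; does not offer tattoo or body-art services; serves food to the public → Nonprofit Certificate not required.
Sec. 10-3. is a registered nonprofit → General Business Registration required.
Sec. 10-4. operates from an industrially zoned site; serves alcohol for on-premises consumption → exempt from General Business Registration.
Sec. 10-5. is a registered nonprofit → Nonprofit Authorization required.
Sec. 10-6. operates from an industrially zoned site; floor area 9,900 square feet ≤ 11,400 square feet → exempt from General Business Registration.
Sec. 10-7. serves alcohol for on-premises consumption; serves food to the public; does not offer tattoo or body-art services → General Business Certificate not required.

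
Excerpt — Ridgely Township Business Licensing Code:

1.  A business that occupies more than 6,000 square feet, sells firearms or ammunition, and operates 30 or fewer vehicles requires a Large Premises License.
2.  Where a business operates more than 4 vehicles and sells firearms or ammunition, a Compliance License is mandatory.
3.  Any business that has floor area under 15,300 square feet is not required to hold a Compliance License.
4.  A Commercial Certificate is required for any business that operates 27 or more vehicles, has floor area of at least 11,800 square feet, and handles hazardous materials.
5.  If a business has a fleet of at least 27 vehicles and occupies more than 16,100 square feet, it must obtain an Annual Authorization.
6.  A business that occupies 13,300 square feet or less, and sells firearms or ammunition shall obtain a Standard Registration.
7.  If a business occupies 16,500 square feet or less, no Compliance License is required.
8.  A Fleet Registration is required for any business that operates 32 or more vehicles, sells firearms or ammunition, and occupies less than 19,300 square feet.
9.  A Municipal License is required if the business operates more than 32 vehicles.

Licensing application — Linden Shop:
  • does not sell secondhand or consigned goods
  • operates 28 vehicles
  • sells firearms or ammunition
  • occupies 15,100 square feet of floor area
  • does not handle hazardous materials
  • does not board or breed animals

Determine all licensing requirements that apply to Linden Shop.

1. floor area 15,100 square feet > 6,000 square feet; sells firearms or ammunition; vehicles 28 ≤ 30 → Large Premises License required.
2. vehicles 28 > 4; sells firearms or ammunition → Compliance License required.
3. floor area 15,100 square feet < 15,300 square feet → exempt from Compliance License.
4. vehicles 28 ≥ 27; floor area 15,100 square feet ≥ 11,800 square feet; does not handle hazardous materials → Commercial Certificate not required.
5. vehicles 28 ≥ 27; floor area 15,100 square feet ≤ 16,100 square feet → Annual Authorization not required.
6. floor area 15,100 square feet > 13,300 square feet; sells firearms or ammunition → Standard Registration not required.
7. floor area 15,100 square feet ≤ 16,500 square feet → exempt from Compliance License.
8. vehicles 28 < 32; sells firearms or ammunition; floor area 15,100 square feet < 19,300 square feet → Fleet Registration not required.
9. vehicles 28 ≤ 32 → Municipal License not required.

Large Premises License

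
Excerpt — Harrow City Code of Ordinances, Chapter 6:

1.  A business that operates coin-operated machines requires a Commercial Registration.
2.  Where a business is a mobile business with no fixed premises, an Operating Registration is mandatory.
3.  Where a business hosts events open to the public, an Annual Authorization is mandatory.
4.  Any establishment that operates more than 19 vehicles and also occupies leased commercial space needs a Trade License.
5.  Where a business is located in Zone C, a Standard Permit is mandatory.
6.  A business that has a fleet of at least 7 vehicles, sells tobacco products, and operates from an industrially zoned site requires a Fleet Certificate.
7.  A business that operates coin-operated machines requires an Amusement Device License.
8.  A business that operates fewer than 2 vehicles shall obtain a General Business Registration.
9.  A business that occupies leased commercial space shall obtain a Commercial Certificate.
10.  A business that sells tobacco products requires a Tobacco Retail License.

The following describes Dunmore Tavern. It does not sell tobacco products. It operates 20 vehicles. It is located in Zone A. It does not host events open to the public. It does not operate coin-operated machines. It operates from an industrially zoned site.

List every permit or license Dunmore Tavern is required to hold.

None

1. does not operate coin-operated machines → Commercial Registration not required.
2. operates from an industrially zoned site (not: is a mobile business with no fixed premises) → Operating Registration not required.
3. does not host events open to the public → Annual Authorization not required.
4. vehicles 20 > 19; operates from an industrially zoned site (not: occupies leased commercial space) → Trade License not required.
5. is located in Zone A (not: is located in Zone C) → Standard Permit not required.
6. vehicles 20 ≥ 7; does not sell tobacco products; operates from an industrially zoned site → Fleet Certificate not required.
7. does not operate coin-operated machines → Amusement Device License not required.
8. vehicles 20 ≥ 2 → General Business Registration not required.
9. operates from an industrially zoned site (not: occupies leased commercial space) → Commercial Certificate not required.
10. does not sell tobacco products → Tobacco Retail License not required.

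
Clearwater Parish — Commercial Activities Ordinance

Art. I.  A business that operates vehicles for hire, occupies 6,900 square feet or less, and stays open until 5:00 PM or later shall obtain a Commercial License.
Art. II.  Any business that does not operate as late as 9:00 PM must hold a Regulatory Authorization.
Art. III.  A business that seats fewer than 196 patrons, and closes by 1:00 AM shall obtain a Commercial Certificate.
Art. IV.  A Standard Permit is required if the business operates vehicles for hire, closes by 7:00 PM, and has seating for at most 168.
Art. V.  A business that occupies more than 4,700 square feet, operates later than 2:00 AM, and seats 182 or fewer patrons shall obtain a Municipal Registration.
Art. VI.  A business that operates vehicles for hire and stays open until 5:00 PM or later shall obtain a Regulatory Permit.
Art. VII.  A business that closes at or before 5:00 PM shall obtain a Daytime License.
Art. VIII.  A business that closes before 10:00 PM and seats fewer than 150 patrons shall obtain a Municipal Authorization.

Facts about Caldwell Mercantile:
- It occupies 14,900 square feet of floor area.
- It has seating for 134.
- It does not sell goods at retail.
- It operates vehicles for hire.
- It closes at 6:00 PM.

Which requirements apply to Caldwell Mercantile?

Art. I. operates vehicles for hire; floor area 14,900 square feet > 6,900 square feet; closes 6:00 PM, after 5:00 PM → Commercial License not required.
Art. II. closes 6:00 PM, at/before 9:00 PM → Regulatory Authorization required.
Art. III. seating 134 < 196; closes 6:00 PM, at/before 1:00 AM → Commercial Certificate required.
Art. IV. operates vehicles for hire; closes 6:00 PM, at/before 7:00 PM; seating 134 ≤ 168 → Standard Permit required.
Art. V. floor area 14,900 square feet > 4,700 square feet; closes 6:00 PM, at/before 2:00 AM; seating 134 ≤ 182 → Municipal Registration not required.
Art. VI. operates vehicles for hire; closes 6:00 PM, after 5:00 PM → Regulatory Permit required.
Art. VII. closes 6:00 PM, after 5:00 PM → Daytime License not required.
Art. VIII. closes 6:00 PM, at/before 10:00 PM; seating 134 < 150 → Municipal Authorization required.

Commercial Certificate, Municipal Authorization, Regulatory Authorization, Regulatory Permit, Standard Permit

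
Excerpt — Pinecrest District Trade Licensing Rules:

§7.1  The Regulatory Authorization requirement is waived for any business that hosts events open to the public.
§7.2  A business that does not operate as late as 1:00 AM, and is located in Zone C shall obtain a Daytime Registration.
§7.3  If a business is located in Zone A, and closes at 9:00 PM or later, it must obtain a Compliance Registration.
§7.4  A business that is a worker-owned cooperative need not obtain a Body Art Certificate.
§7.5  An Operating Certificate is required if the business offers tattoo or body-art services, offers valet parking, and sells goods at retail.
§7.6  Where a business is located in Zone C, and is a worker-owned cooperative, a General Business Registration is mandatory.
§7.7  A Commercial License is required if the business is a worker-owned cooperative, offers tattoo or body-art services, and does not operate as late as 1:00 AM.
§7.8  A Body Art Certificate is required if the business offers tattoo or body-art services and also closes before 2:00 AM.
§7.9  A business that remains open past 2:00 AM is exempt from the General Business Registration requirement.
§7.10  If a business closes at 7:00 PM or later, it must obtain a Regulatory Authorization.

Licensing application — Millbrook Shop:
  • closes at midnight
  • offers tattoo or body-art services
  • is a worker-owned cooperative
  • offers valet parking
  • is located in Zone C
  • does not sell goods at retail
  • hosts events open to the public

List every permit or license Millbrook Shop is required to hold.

§7.1 hosts events open to the public → exempt from Regulatory Authorization.
§7.2 closes midnight, at/before 1:00 AM; is located in Zone C → Daytime Registration required.
§7.3 is located in Zone C (not: is located in Zone A); closes midnight, after 9:00 PM → Compliance Registration not required.
§7.4 is a worker-owned cooperative → exempt from Body Art Certificate.
§7.5 offers tattoo or body-art services; offers valet parking; does not sell goods at retail → Operating Certificate not required.
§7.6 is located in Zone C; is a worker-owned cooperative → General Business Registration required.
§7.7 is a worker-owned cooperative; offers tattoo or body-art services; closes midnight, at/before 1:00 AM → Commercial License required.
§7.8 offers tattoo or body-art services; closes midnight, at/before 2:00 AM → Body Art Certificate required.
§7.9 closes midnight, at/before 2:00 AM → General Business Registration exemption does not apply.
§7.10 closes midnight, after 7:00 PM → Regulatory Authorization required.

Commercial License, Daytime Registration, General Business Registration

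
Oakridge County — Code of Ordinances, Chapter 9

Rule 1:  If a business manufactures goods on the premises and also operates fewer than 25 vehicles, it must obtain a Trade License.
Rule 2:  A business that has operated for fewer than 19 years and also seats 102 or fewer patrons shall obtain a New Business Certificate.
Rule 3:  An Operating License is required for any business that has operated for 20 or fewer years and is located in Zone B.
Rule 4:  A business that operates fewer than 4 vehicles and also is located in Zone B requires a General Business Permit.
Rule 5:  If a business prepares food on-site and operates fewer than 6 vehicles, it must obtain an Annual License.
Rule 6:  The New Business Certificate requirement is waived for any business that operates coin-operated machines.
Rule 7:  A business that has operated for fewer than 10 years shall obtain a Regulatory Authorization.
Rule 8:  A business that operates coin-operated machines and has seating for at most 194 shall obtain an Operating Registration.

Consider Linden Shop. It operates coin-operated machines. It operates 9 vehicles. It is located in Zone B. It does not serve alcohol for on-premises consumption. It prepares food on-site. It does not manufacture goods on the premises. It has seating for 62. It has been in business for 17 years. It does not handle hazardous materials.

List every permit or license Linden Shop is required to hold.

Operating License, Operating Registration

Rule 1: does not manufacture goods on the premises; vehicles 9 < 25 → Trade License not required.
Rule 2: years in business 17 < 19; seating 62 ≤ 102 → New Business Certificate required.
Rule 3: years in business 17 ≤ 20; is located in Zone B → Operating License required.
Rule 4: vehicles 9 ≥ 4; is located in Zone B → General Business Permit not required.
Rule 5: prepares food on-site; vehicles 9 ≥ 6 → Annual License not required.
Rule 6: operates coin-operated machines → exempt from New Business Certificate.
Rule 7: years in business 17 ≥ 10 → Regulatory Authorization not required.
Rule 8: operates coin-operated machines; seating 62 ≤ 194 → Operating Registration required.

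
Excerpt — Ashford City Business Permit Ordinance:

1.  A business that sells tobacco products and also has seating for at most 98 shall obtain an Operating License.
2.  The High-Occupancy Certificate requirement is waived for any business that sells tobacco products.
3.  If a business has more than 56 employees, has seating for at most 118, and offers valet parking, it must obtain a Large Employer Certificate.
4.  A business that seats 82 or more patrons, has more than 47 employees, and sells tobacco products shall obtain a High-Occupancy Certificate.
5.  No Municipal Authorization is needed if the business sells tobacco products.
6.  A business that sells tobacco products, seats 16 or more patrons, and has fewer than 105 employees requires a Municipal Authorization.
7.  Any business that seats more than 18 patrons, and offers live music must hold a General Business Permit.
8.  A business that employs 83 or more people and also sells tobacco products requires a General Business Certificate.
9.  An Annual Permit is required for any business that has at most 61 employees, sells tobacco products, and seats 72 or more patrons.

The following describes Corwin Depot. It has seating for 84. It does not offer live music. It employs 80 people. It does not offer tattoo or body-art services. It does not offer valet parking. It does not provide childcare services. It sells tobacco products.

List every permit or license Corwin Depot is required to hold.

Operating License

1. sells tobacco products; seating 84 ≤ 98 → Operating License required.
2. sells tobacco products → exempt from High-Occupancy Certificate.
3. employees 80 > 56; seating 84 ≤ 118; does not offer valet parking → Large Employer Certificate not required.
4. seating 84 ≥ 82; employees 80 > 47; sells tobacco products → High-Occupancy Certificate required.
5. sells tobacco products → exempt from Municipal Authorization.
6. sells tobacco products; seating 84 ≥ 16; employees 80 < 105 → Municipal Authorization required.
7. seating 84 > 18; does not offer live music → General Business Permit not required.
8. employees 80 < 83; sells tobacco products → General Business Certificate not required.
9. employees 80 > 61; sells tobacco products; seating 84 ≥ 72 → Annual Permit not required.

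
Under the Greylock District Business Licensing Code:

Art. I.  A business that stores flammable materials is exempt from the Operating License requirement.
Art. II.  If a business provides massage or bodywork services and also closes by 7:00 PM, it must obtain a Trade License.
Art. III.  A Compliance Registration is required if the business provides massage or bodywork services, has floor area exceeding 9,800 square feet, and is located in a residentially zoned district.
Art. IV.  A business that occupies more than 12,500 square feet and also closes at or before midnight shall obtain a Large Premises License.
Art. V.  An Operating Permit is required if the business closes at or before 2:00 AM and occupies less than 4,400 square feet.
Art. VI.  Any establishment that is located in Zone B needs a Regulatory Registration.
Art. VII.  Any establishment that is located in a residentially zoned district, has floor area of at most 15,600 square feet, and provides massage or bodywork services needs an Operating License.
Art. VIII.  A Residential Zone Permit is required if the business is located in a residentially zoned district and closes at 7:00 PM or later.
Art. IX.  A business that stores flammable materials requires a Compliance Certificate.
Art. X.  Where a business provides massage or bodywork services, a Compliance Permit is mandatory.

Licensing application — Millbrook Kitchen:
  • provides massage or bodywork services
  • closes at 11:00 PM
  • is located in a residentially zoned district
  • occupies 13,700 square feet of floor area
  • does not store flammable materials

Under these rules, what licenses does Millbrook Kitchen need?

Art. I. does not store flammable materials → Operating License exemption does not apply.
Art. II. provides massage or bodywork services; closes 11:00 PM, after 7:00 PM → Trade License not required.
Art. III. provides massage or bodywork services; floor area 13,700 square feet > 9,800 square feet; is located in a residentially zoned district → Compliance Registration required.
Art. IV. floor area 13,700 square feet > 12,500 square feet; closes 11:00 PM, at/before midnight → Large Premises License required.
Art. V. closes 11:00 PM, at/before 2:00 AM; floor area 13,700 square feet ≥ 4,400 square feet → Operating Permit not required.
Art. VI. is located in a residentially zoned district (not: is located in Zone B) → Regulatory Registration not required.
Art. VII. is located in a residentially zoned district; floor area 13,700 square feet ≤ 15,600 square feet; provides massage or bodywork services → Operating License required.
Art. VIII. is located in a residentially zoned district; closes 11:00 PM, after 7:00 PM → Residential Zone Permit required.
Art. IX. does not store flammable materials → Compliance Certificate not required.
Art. X. provides massage or bodywork services → Compliance Permit required.

Compliance Permit, Compliance Registration, Large Premises License, Operating License, Residential Zone Permit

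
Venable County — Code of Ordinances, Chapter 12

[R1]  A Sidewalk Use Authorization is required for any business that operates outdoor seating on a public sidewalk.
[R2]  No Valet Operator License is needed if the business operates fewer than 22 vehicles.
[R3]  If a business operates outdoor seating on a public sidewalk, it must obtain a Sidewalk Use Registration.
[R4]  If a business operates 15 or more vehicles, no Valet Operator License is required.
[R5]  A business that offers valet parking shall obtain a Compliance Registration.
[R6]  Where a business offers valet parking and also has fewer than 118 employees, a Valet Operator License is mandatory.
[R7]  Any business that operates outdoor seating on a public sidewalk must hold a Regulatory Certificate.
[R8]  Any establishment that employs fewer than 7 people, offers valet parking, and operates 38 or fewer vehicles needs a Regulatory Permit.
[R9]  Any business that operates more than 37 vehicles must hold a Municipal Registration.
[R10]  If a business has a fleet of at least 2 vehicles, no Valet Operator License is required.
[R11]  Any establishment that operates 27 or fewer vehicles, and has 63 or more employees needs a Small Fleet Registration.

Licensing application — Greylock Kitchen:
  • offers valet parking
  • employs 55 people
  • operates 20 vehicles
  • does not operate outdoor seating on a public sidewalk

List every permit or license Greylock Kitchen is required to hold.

[R1] does not operate outdoor seating on a public sidewalk → Sidewalk Use Authorization not required.
[R2] vehicles 20 < 22 → exempt from Valet Operator License.
[R3] does not operate outdoor seating on a public sidewalk → Sidewalk Use Registration not required.
[R4] vehicles 20 ≥ 15 → exempt from Valet Operator License.
[R5] offers valet parking → Compliance Registration required.
[R6] offers valet parking; employees 55 < 118 → Valet Operator License required.
[R7] does not operate outdoor seating on a public sidewalk → Regulatory Certificate not required.
[R8] employees 55 ≥ 7; offers valet parking; vehicles 20 ≤ 38 → Regulatory Permit not required.
[R9] vehicles 20 ≤ 37 → Municipal Registration not required.
[R10] vehicles 20 ≥ 2 → exempt from Valet Operator License.
[R11] vehicles 20 ≤ 27; employees 55 < 63 → Small Fleet Registration not required.

Compliance Registration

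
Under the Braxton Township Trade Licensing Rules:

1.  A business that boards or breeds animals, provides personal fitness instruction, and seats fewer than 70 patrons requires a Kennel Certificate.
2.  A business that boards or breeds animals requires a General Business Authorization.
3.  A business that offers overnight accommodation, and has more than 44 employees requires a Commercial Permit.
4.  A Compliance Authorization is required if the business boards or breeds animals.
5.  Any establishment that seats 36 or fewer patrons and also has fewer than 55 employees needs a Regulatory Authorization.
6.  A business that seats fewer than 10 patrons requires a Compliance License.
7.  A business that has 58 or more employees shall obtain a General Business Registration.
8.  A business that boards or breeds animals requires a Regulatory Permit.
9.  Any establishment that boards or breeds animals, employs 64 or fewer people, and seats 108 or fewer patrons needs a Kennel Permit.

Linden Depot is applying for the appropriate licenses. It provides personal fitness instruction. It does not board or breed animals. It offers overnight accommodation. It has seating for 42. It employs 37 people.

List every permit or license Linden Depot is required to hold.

1. does not board or breed animals; provides personal fitness instruction; seating 42 < 70 → Kennel Certificate not required.
2. does not board or breed animals → General Business Authorization not required.
3. offers overnight accommodation; employees 37 ≤ 44 → Commercial Permit not required.
4. does not board or breed animals → Compliance Authorization not required.
5. seating 42 > 36; employees 37 < 55 → Regulatory Authorization not required.
6. seating 42 ≥ 10 → Compliance License not required.
7. employees 37 < 58 → General Business Registration not required.
8. does not board or breed animals → Regulatory Permit not required.
9. does not board or breed animals; employees 37 ≤ 64; seating 42 ≤ 108 → Kennel Permit not required.

None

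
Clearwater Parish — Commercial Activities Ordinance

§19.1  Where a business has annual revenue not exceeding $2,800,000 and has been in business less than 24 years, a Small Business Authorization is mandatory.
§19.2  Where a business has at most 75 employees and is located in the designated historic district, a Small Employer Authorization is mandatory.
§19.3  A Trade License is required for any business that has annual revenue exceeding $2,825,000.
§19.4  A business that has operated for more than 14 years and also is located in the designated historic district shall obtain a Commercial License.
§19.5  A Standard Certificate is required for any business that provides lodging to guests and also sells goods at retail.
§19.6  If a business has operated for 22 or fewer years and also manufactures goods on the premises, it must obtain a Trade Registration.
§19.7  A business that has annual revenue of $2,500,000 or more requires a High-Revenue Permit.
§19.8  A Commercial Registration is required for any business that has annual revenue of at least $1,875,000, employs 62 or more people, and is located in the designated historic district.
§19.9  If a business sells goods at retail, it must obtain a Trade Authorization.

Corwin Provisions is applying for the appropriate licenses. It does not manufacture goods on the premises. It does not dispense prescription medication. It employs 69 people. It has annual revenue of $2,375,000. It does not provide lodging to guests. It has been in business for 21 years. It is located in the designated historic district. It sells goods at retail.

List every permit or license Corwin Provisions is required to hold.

§19.1 revenue $2,375,000 ≤ $2,800,000; years in business 21 < 24 → Small Business Authorization required.
§19.2 employees 69 ≤ 75; is located in the designated historic district → Small Employer Authorization required.
§19.3 revenue $2,375,000 ≤ $2,825,000 → Trade License not required.
§19.4 years in business 21 > 14; is located in the designated historic district → Commercial License required.
§19.5 does not provide lodging to guests; sells goods at retail → Standard Certificate not required.
§19.6 years in business 21 ≤ 22; does not manufacture goods on the premises → Trade Registration not required.
§19.7 revenue $2,375,000 < $2,500,000 → High-Revenue Permit not required.
§19.8 revenue $2,375,000 ≥ $1,875,000; employees 69 ≥ 62; is located in the designated historic district → Commercial Registration required.
§19.9 sells goods at retail → Trade Authorization required.

Commercial License, Commercial Registration, Small Business Authorization, Small Employer Authorization, Trade Authorization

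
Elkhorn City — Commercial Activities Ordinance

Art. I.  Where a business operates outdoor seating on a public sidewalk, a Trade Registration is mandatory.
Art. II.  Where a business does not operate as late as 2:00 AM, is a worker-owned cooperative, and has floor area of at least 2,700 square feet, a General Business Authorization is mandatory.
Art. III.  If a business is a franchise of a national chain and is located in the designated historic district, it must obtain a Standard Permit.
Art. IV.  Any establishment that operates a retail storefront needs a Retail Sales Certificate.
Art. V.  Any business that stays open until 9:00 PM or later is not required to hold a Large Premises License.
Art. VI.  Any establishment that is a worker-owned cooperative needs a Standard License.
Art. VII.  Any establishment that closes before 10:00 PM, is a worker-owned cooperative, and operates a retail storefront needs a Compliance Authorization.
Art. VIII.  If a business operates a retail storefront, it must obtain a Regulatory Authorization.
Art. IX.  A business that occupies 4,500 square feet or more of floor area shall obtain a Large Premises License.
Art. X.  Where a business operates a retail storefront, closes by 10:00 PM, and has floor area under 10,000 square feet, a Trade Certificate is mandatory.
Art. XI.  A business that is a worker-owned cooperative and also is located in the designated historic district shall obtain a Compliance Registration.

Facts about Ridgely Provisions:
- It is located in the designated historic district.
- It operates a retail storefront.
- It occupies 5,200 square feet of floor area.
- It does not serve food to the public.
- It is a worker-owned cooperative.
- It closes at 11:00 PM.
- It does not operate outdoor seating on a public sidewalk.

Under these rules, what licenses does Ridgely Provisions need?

Compliance Registration, General Business Authorization, Regulatory Authorization, Retail Sales Certificate, Standard License

Art. I. does not operate outdoor seating on a public sidewalk → Trade Registration not required.
Art. II. closes 11:00 PM, at/before 2:00 AM; is a worker-owned cooperative; floor area 5,200 square feet ≥ 2,700 square feet → General Business Authorization required.
Art. III. is a worker-owned cooperative (not: is a franchise of a national chain); is located in the designated historic district → Standard Permit not required.
Art. IV. operates a retail storefront → Retail Sales Certificate required.
Art. V. closes 11:00 PM, after 9:00 PM → exempt from Large Premises License.
Art. VI. is a worker-owned cooperative → Standard License required.
Art. VII. closes 11:00 PM, after 10:00 PM; is a worker-owned cooperative; operates a retail storefront → Compliance Authorization not required.
Art. VIII. operates a retail storefront → Regulatory Authorization required.
Art. IX. floor area 5,200 square feet ≥ 4,500 square feet → Large Premises License required.
Art. X. operates a retail storefront; closes 11:00 PM, after 10:00 PM; floor area 5,200 square feet < 10,000 square feet → Trade Certificate not required.
Art. XI. is a worker-owned cooperative; is located in the designated historic district → Compliance Registration required.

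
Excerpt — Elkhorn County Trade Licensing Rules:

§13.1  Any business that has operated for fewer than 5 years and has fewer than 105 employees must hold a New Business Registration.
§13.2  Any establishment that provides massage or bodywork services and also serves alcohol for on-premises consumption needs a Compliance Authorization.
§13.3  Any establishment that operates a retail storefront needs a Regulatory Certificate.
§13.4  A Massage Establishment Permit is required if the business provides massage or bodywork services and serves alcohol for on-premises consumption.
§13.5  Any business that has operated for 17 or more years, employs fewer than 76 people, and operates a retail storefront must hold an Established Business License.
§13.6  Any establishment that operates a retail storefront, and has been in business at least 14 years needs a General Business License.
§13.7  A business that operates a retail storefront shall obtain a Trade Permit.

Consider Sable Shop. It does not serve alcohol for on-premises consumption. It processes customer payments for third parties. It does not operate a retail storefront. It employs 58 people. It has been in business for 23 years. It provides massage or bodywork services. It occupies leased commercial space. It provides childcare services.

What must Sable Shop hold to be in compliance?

None

§13.1 years in business 23 ≥ 5; employees 58 < 105 → New Business Registration not required.
§13.2 provides massage or bodywork services; does not serve alcohol for on-premises consumption → Compliance Authorization not required.
§13.3 does not operate a retail storefront → Regulatory Certificate not required.
§13.4 provides massage or bodywork services; does not serve alcohol for on-premises consumption → Massage Establishment Permit not required.
§13.5 years in business 23 ≥ 17; employees 58 < 76; does not operate a retail storefront → Established Business License not required.
§13.6 does not operate a retail storefront; years in business 23 ≥ 14 → General Business License not required.
§13.7 does not operate a retail storefront → Trade Permit not required.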